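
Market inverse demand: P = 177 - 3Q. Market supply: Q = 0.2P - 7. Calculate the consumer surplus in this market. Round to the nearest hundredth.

472.59

Rewriting supply in inverse form: P = 35 + 5Q.
Set 177 - 3Q = 35 + 5Q, which gives 142 = 8Q, so Q* = 17.75 and P* = 177 - 3(17.75) = 123.75.
CS is the area between the demand curve and P* from 0 to Q*: (1/2)(17.75)(53.25) = 472.5938.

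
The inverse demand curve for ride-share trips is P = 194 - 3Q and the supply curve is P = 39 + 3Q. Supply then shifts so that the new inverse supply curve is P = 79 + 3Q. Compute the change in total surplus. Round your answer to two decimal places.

Initial equilibrium: Q_0 = 25.8333, P_0 = 116.5; CS_0 = (1/2)(25.8333)(77.5) = 1001.0417, PS_0 = (1/2)(25.8333)(77.5) = 1001.0417.
New equilibrium: 194 - 3Q = 79 + 3Q gives Q_1 = 19.1667, P_1 = 136.5; CS_1 = 551.0417, PS_1 = 551.0417.
Change in total surplus = (551.0417 + 551.0417) - (1001.0417 + 1001.0417) = -900.

-900.00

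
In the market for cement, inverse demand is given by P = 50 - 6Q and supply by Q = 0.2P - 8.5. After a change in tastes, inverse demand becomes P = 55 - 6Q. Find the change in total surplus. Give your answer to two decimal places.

4.55

Rewriting supply in inverse form: P = 42.5 + 5Q.
Initial equilibrium: Q_0 = 0.6818, P_0 = 45.9091; CS_0 = (1/2)(0.6818)(4.0909) = 1.3946, PS_0 = (1/2)(0.6818)(3.4091) = 1.1622.
New equilibrium: 55 - 6Q = 42.5 + 5Q gives Q_1 = 1.1364, P_1 = 48.1818; CS_1 = 3.874, PS_1 = 3.2283.
Change in total surplus = (3.874 + 3.2283) - (1.3946 + 1.1622) = 4.5455.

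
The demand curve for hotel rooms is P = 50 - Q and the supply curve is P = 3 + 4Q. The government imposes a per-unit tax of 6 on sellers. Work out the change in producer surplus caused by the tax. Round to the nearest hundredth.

Pre-tax equilibrium: 50 - Q = 3 + 4Q gives Q* = 9.4, P* = 40.6.
With the tax, sellers need 6 more per unit: 50 - Q = 3 + 4Q + 6, so Q_t = 8.2. Buyers pay P_b = 41.8; sellers receive P_s = P_b - 6 = 35.8.
PS falls from (1/2)(9.4)(37.6) = 176.72 to (1/2)(8.2)(32.8) = 134.48, a change of -42.24.

-42.24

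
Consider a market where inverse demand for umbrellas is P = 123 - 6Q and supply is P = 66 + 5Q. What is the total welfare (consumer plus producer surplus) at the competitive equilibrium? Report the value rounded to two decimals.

147.68

Setting demand equal to supply, 57 = 11Q, so Q* = 5.1818 and P* = 91.9091.
CS = (1/2)(5.1818)(31.0909) = 80.5537 and PS = (1/2)(5.1818)(25.9091) = 67.1281, so total surplus = 147.6818.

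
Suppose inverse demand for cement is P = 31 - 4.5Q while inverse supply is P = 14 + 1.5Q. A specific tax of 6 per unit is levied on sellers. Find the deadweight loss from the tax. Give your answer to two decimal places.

Without the tax, 31 - 4.5Q = 14 + 1.5Q so Q* = 2.8333 and P* = 18.25.
A tax on sellers shifts supply up by 6: 31 - 4.5Q = 14 + 1.5Q + 6, so Q_t = 1.8333. Buyers pay P_b = 22.75; sellers receive P_s = P_b - 6 = 16.75.
The welfare triangle lost has base Q* - Q_t = 1 and height t = 6, so DWL = (1/2)(1)(6) = 3.

3.00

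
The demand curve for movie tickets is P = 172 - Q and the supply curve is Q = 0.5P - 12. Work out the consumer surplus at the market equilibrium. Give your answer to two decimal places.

Rewriting supply in inverse form: P = 24 + 2Q.
Equilibrium: 172 - Q = 24 + 2Q, so Q* = 49.3333 and P* = 122.6667.
CS is the area between the demand curve and P* from 0 to Q*: (1/2)(49.3333)(49.3333) = 1216.8889.

1216.89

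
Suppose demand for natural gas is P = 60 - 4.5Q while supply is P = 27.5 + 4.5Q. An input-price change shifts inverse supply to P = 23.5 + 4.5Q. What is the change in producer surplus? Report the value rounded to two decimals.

7.67

Initial equilibrium: Q_0 = 3.6111, P_0 = 43.75; CS_0 = (1/2)(3.6111)(16.25) = 29.3403, PS_0 = (1/2)(3.6111)(16.25) = 29.3403.
New equilibrium: 60 - 4.5Q = 23.5 + 4.5Q gives Q_1 = 4.0556, P_1 = 41.75; CS_1 = 37.0069, PS_1 = 37.0069.
Change in producer surplus = 37.0069 - 29.3403 = 7.6667.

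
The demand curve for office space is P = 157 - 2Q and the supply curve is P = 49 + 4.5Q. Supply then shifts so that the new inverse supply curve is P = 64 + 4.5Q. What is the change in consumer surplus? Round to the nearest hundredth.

-71.36

Initial equilibrium: Q_0 = 16.6154, P_0 = 123.7692; CS_0 = (1/2)(16.6154)(33.2308) = 276.071, PS_0 = (1/2)(16.6154)(74.7692) = 621.1598.
New equilibrium: 157 - 2Q = 64 + 4.5Q gives Q_1 = 14.3077, P_1 = 128.3846; CS_1 = 204.7101, PS_1 = 460.5976.
Change in consumer surplus = 204.7101 - 276.071 = -71.3609.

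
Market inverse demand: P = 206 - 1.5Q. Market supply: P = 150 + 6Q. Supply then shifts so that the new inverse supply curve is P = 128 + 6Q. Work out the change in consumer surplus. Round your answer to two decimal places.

Initial equilibrium: Q_0 = 7.4667, P_0 = 194.8; CS_0 = (1/2)(7.4667)(11.2) = 41.8133, PS_0 = (1/2)(7.4667)(44.8) = 167.2533.
New equilibrium: 206 - 1.5Q = 128 + 6Q gives Q_1 = 10.4, P_1 = 190.4; CS_1 = 81.12, PS_1 = 324.48.
Change in consumer surplus = 81.12 - 41.8133 = 39.3067.

39.31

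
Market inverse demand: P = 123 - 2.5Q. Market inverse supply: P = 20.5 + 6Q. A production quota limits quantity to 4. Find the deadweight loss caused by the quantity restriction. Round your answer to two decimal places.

276.01

Unrestricted equilibrium: Q* = (123 - 20.5)/(2.5 + 6) = 12.0588.
At Q = 4 the demand price is 123 - 2.5(4) = 113 and the supply price is 20.5 + 6(4) = 44.5.
Deadweight loss is the triangle between the curves from 4 to 12.0588: (1/2)(113 - 44.5)(12.0588 - 4) = 276.0147.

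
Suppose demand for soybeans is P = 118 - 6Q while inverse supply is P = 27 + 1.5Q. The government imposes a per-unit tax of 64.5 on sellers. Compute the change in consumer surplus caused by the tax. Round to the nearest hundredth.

-404.20

Without the tax, 118 - 6Q = 27 + 1.5Q so Q* = 12.1333 and P* = 45.2.
With the tax, sellers need 64.5 more per unit: 118 - 6Q = 27 + 1.5Q + 64.5, so Q_t = 3.5333. Buyers pay P_b = 96.8; sellers receive P_s = P_b - 64.5 = 32.3.
Consumers lose the trapezoid between P* and P_b out to Q_t plus the triangle from Q_t to Q*: change in CS = 37.4533 - 441.6533 = -404.2.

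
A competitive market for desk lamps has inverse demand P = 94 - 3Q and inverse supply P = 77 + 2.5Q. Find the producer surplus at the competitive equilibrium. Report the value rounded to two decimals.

11.94

Equilibrium: 94 - 3Q = 77 + 2.5Q, so Q* = 3.0909 and P* = 84.7273.
Producer surplus is the triangle above supply below P*: (1/2)(3.0909)(84.7273 - 77) = (1/2)(3.0909)(7.7273) = 11.9421.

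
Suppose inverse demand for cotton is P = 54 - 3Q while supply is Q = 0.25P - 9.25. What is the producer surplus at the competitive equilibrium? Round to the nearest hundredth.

11.80

Rewriting supply in inverse form: P = 37 + 4Q.
Equilibrium: 54 - 3Q = 37 + 4Q, so Q* = 2.4286 and P* = 46.7143.
PS is the area between P* and the supply curve from 0 to Q*: (1/2)(2.4286)(9.7143) = 11.7959.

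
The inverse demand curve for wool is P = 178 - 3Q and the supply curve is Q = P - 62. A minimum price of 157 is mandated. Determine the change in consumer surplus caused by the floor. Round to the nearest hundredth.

Rewriting supply in inverse form: P = 62 + Q.
Without the control, 178 - 3Q = 62 + Q so Q* = 29 and P* = 91.
At P = 157, buyers demand (178 - 157)/3 = 7 while sellers would supply more, so the quantity traded is 7 at price 157.
CS goes from (1/2)(29)(87) = 1261.5 to 73.5 (computed as (178 - 157)(7) - (1/2)(3)(7)^2), a change of -1188.

-1188.00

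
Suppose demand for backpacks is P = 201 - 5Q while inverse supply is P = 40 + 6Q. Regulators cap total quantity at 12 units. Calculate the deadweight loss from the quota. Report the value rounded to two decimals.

Without the quota, 201 - 5Q = 40 + 6Q gives Q* = 14.6364.
At Q = 12 the demand price is 201 - 5(12) = 141 and the supply price is 40 + 6(12) = 112.
DWL = (1/2)(gap between curves at 12) x (Q* - 12) = (1/2)(29)(2.6364) = 38.2273.

38.23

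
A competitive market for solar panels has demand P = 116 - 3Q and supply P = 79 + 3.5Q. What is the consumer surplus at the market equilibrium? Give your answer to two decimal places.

48.60

Setting demand equal to supply, 37 = 6.5Q, so Q* = 5.6923 and P* = 98.9231.
Consumer surplus is the triangle under demand above P*: (1/2)(5.6923)(116 - 98.9231) = (1/2)(5.6923)(17.0769) = 48.6036.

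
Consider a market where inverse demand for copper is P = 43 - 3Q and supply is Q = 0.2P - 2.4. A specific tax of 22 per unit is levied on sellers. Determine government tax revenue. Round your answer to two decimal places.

Rewriting supply in inverse form: P = 12 + 5Q.
Pre-tax equilibrium: 43 - 3Q = 12 + 5Q gives Q* = 3.875, P* = 31.375.
With the tax, sellers need 22 more per unit: 43 - 3Q = 12 + 5Q + 22, so Q_t = 1.125. Buyers pay P_b = 39.625; sellers receive P_s = P_b - 22 = 17.625.
Tax revenue = t x Q_t = 22 x 1.125 = 24.75.

24.75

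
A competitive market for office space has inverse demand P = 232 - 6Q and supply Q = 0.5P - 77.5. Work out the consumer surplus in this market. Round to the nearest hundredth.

Rewriting supply in inverse form: P = 155 + 2Q.
Equilibrium: 232 - 6Q = 155 + 2Q, so Q* = 9.625 and P* = 174.25.
Consumer surplus is the triangle under demand above P*: (1/2)(9.625)(232 - 174.25) = (1/2)(9.625)(57.75) = 277.9219.

277.92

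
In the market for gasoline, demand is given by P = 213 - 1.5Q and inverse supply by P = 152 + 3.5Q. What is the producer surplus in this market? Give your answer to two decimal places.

Setting demand equal to supply, 61 = 5Q, so Q* = 12.2 and P* = 194.7.
The supply curve's price intercept is 152, so PS = (1/2)(Q*)(P* - 152) = (1/2)(12.2)(42.7) = 260.47.

260.47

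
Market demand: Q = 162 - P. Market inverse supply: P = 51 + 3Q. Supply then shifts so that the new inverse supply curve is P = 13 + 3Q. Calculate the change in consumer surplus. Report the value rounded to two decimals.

Rewriting demand in inverse form: P = 162 - Q.
Initial equilibrium: Q_0 = 27.75, P_0 = 134.25; CS_0 = (1/2)(27.75)(27.75) = 385.0312, PS_0 = (1/2)(27.75)(83.25) = 1155.0938.
New equilibrium: 162 - Q = 13 + 3Q gives Q_1 = 37.25, P_1 = 124.75; CS_1 = 693.7812, PS_1 = 2081.3438.
Change in consumer surplus = 693.7812 - 385.0312 = 308.75.

308.75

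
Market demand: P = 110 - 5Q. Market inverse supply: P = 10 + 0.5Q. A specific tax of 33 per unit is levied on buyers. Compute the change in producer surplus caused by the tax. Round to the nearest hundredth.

Pre-tax equilibrium: 110 - 5Q = 10 + 0.5Q gives Q* = 18.1818, P* = 19.0909.
With the tax, buyers' net willingness to pay falls by 33: (110 - 33) - 5Q = 10 + 0.5Q, so Q_t = 12.1818. Buyers pay P_b = 49.0909; sellers receive P_s = P_b - 33 = 16.0909.
PS falls from (1/2)(18.1818)(9.0909) = 82.6446 to (1/2)(12.1818)(6.0909) = 37.0992, a change of -45.5455.

-45.55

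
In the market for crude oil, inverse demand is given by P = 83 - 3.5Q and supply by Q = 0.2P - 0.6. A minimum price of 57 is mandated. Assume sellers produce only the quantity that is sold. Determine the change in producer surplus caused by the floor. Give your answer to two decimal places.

41.73

Rewriting supply in inverse form: P = 3 + 5Q.
Without the control, 83 - 3.5Q = 3 + 5Q so Q* = 9.4118 and P* = 50.0588.
At P = 57, buyers demand (83 - 57)/3.5 = 7.4286 while sellers would supply more, so the quantity traded is 7.4286 at price 57.
PS goes from (1/2)(9.4118)(47.0588) = 221.4533 to 263.1837 (computed as (57 - 3)(7.4286) - (1/2)(5)(7.4286)^2), a change of 41.7304.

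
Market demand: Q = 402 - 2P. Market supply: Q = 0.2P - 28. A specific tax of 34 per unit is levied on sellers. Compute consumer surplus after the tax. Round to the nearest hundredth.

6.02

Rewriting demand in inverse form: P = 201 - 0.5Q.
Rewriting supply in inverse form: P = 140 + 5Q.
Without the tax, 201 - 0.5Q = 140 + 5Q so Q* = 11.0909 and P* = 195.4545.
A tax on sellers shifts supply up by 34: 201 - 0.5Q = 140 + 5Q + 34, so Q_t = 4.9091. Buyers pay P_b = 198.5455; sellers receive P_s = P_b - 34 = 164.5455.
CS = (1/2)(Q_t)(201 - P_b) = (1/2)(4.9091)(2.4545) = 6.0248.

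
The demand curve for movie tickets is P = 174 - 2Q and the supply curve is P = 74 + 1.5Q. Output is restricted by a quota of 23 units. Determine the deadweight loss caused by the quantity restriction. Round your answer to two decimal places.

54.32

Without the quota, 174 - 2Q = 74 + 1.5Q gives Q* = 28.5714.
At Q = 23 the demand price is 174 - 2(23) = 128 and the supply price is 74 + 1.5(23) = 108.5.
Deadweight loss is the triangle between the curves from 23 to 28.5714: (1/2)(128 - 108.5)(28.5714 - 23) = 54.3214.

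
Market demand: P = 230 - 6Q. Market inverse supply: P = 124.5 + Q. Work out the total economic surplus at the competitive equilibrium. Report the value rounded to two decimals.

795.02

Equilibrium: 230 - 6Q = 124.5 + Q, so Q* = 15.0714 and P* = 139.5714.
Total surplus is the full triangle between the curves from 0 to Q*: (1/2)(15.0714)(230 - 124.5) = 795.0179.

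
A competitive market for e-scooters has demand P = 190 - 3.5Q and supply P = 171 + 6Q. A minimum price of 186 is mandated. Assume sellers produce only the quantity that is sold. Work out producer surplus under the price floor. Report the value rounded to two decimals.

Without the control, 190 - 3.5Q = 171 + 6Q so Q* = 2 and P* = 183.
At the floor price 186, quantity demanded is (190 - 186)/3.5 = 1.1429; demand is the short side, so Q = 1.1429 trades at P = 186.
The supply price at Q = 1.1429 is 177.8571. PS is the trapezoid between 186 and supply over [0, 1.1429]: (1/2)[(186 - 171) + (186 - 177.8571)](1.1429) = 13.2245.

13.22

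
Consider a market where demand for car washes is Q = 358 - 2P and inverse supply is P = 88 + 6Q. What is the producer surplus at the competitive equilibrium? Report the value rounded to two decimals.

588.00

Rewriting demand in inverse form: P = 179 - 0.5Q.
Set 179 - 0.5Q = 88 + 6Q, which gives 91 = 6.5Q, so Q* = 14 and P* = 179 - 0.5(14) = 172.
Producer surplus is the triangle above supply below P*: (1/2)(14)(172 - 88) = (1/2)(14)(84) = 588.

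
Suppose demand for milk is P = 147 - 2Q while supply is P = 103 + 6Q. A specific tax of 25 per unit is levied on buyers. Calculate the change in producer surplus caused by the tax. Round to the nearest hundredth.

-73.83

Without the tax, 147 - 2Q = 103 + 6Q so Q* = 5.5 and P* = 136.
With the tax, buyers' net willingness to pay falls by 25: (147 - 25) - 2Q = 103 + 6Q, so Q_t = 2.375. Buyers pay P_b = 142.25; sellers receive P_s = P_b - 25 = 117.25.
Producers lose the trapezoid between P_s and P* out to Q_t plus the triangle from Q_t to Q*: change in PS = 16.9219 - 90.75 = -73.8281.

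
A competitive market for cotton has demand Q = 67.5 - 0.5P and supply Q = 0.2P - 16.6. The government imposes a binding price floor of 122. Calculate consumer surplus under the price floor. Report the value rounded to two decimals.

42.25

Rewriting demand in inverse form: P = 135 - 2Q.
Rewriting supply in inverse form: P = 83 + 5Q.
Without the control, 135 - 2Q = 83 + 5Q so Q* = 7.4286 and P* = 120.1429.
At the floor price 122, quantity demanded is (135 - 122)/2 = 6.5; demand is the short side, so Q = 6.5 trades at P = 122.
CS is the triangle under demand above 122: (1/2)(6.5)(135 - 122) = 42.25.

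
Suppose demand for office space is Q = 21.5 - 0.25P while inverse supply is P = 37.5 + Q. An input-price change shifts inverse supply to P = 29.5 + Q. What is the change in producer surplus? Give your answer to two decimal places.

Rewriting demand in inverse form: P = 86 - 4Q.
Initial equilibrium: Q_0 = 9.7, P_0 = 47.2; CS_0 = (1/2)(9.7)(38.8) = 188.18, PS_0 = (1/2)(9.7)(9.7) = 47.045.
New equilibrium: 86 - 4Q = 29.5 + Q gives Q_1 = 11.3, P_1 = 40.8; CS_1 = 255.38, PS_1 = 63.845.
Change in producer surplus = 63.845 - 47.045 = 16.8.

16.80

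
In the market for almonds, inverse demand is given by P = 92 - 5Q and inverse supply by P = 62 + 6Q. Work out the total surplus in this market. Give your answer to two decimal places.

40.91

Setting demand equal to supply, 30 = 11Q, so Q* = 2.7273 and P* = 78.3636.
CS = (1/2)(2.7273)(13.6364) = 18.595 and PS = (1/2)(2.7273)(16.3636) = 22.314, so total surplus = 40.9091.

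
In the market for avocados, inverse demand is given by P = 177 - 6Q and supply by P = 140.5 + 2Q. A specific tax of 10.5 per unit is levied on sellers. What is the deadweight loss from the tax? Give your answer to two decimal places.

6.89

Pre-tax equilibrium: 177 - 6Q = 140.5 + 2Q gives Q* = 4.5625, P* = 149.625.
A tax on sellers shifts supply up by 10.5: 177 - 6Q = 140.5 + 2Q + 10.5, so Q_t = 3.25. Buyers pay P_b = 157.5; sellers receive P_s = P_b - 10.5 = 147.
Deadweight loss is the triangle between the curves from Q_t to Q*: (1/2)(4.5625 - 3.25)(10.5) = 6.8906.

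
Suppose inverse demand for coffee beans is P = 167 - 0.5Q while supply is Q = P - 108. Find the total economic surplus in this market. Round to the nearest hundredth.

1160.33

Rewriting supply in inverse form: P = 108 + Q.
Set 167 - 0.5Q = 108 + Q, which gives 59 = 1.5Q, so Q* = 39.3333 and P* = 167 - 0.5(39.3333) = 147.3333.
Total surplus is the full triangle between the curves from 0 to Q*: (1/2)(39.3333)(167 - 108) = 1160.3333.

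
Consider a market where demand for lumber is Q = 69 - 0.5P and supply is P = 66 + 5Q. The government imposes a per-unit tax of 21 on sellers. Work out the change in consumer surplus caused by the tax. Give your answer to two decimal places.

-52.71

Rewriting demand in inverse form: P = 138 - 2Q.
Pre-tax equilibrium: 138 - 2Q = 66 + 5Q gives Q* = 10.2857, P* = 117.4286.
A tax on sellers shifts supply up by 21: 138 - 2Q = 66 + 5Q + 21, so Q_t = 7.2857. Buyers pay P_b = 123.4286; sellers receive P_s = P_b - 21 = 102.4286.
CS falls from (1/2)(10.2857)(20.5714) = 105.7959 to (1/2)(7.2857)(14.5714) = 53.0816, a change of -52.7143.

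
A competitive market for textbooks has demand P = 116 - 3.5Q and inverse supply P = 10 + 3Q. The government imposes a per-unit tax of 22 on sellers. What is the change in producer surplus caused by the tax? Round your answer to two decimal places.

-148.40

Without the tax, 116 - 3.5Q = 10 + 3Q so Q* = 16.3077 and P* = 58.9231.
A tax on sellers shifts supply up by 22: 116 - 3.5Q = 10 + 3Q + 22, so Q_t = 12.9231. Buyers pay P_b = 70.7692; sellers receive P_s = P_b - 22 = 48.7692.
Producers lose the trapezoid between P_s and P* out to Q_t plus the triangle from Q_t to Q*: change in PS = 250.5089 - 398.9112 = -148.4024.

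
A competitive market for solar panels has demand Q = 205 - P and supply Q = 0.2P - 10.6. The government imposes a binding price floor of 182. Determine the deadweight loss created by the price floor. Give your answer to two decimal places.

16.33

Rewriting demand in inverse form: P = 205 - Q.
Rewriting supply in inverse form: P = 53 + 5Q.
Without the control, 205 - Q = 53 + 5Q so Q* = 25.3333 and P* = 179.6667.
At the floor price 182, quantity demanded is (205 - 182)/1 = 23; demand is the short side, so Q = 23 trades at P = 182.
The lost-trades triangle has base Q* - 23 = 2.3333 and height equal to the gap between the curves at Q = 23, which is 182 - 168 = 14. DWL = (1/2)(2.3333)(14) = 16.3333.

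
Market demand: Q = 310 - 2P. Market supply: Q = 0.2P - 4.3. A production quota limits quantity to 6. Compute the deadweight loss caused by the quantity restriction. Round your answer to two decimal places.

Rewriting demand in inverse form: P = 155 - 0.5Q.
Rewriting supply in inverse form: P = 21.5 + 5Q.
Without the quota, 155 - 0.5Q = 21.5 + 5Q gives Q* = 24.2727.
At Q = 6 the demand price is 155 - 0.5(6) = 152 and the supply price is 21.5 + 5(6) = 51.5.
DWL = (1/2)(gap between curves at 6) x (Q* - 6) = (1/2)(100.5)(18.2727) = 918.2045.

918.20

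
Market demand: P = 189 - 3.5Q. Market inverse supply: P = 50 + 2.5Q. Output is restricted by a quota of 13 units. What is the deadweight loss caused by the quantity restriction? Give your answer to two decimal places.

Without the quota, 189 - 3.5Q = 50 + 2.5Q gives Q* = 23.1667.
At Q = 13 the demand price is 189 - 3.5(13) = 143.5 and the supply price is 50 + 2.5(13) = 82.5.
DWL = (1/2)(gap between curves at 13) x (Q* - 13) = (1/2)(61)(10.1667) = 310.0833.

310.08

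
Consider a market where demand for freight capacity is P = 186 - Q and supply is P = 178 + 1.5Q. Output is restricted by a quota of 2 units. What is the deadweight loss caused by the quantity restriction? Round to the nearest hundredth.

Unrestricted equilibrium: Q* = (186 - 178)/(1 + 1.5) = 3.2.
At Q = 2 the demand price is 186 - (2) = 184 and the supply price is 178 + 1.5(2) = 181.
DWL = (1/2)(gap between curves at 2) x (Q* - 2) = (1/2)(3)(1.2) = 1.8.

1.80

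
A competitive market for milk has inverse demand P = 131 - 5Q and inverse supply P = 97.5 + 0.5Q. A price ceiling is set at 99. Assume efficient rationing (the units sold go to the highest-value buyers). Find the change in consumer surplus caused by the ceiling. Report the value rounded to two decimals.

-19.25

Free-market equilibrium: 131 - 5Q = 97.5 + 0.5Q gives Q* = 6.0909, P* = 100.5455.
At P = 99, sellers supply (99 - 97.5)/0.5 = 3 while buyers want more, so the quantity traded is 3 at price 99.
CS goes from (1/2)(6.0909)(30.4545) = 92.7479 to 73.5 (computed as (131 - 99)(3) - (1/2)(5)(3)^2), a change of -19.2479.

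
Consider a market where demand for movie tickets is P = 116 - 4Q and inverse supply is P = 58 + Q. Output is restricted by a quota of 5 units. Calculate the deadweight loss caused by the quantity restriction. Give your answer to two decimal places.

Unrestricted equilibrium: Q* = (116 - 58)/(4 + 1) = 11.6.
At Q = 5 the demand price is 116 - 4(5) = 96 and the supply price is 58 + (5) = 63.
Deadweight loss is the triangle between the curves from 5 to 11.6: (1/2)(96 - 63)(11.6 - 5) = 108.9.

108.90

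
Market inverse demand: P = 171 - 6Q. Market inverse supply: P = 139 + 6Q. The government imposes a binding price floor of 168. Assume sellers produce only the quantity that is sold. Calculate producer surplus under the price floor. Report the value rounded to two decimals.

13.75

Without the control, 171 - 6Q = 139 + 6Q so Q* = 2.6667 and P* = 155.
At P = 168, buyers demand (171 - 168)/6 = 0.5 while sellers would supply more, so the quantity traded is 0.5 at price 168.
The supply price at Q = 0.5 is 142. PS is the trapezoid between 168 and supply over [0, 0.5]: (1/2)[(168 - 139) + (168 - 142)](0.5) = 13.75.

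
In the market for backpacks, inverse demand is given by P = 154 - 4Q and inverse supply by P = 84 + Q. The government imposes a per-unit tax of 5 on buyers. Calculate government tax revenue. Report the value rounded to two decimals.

Without the tax, 154 - 4Q = 84 + Q so Q* = 14 and P* = 98.
With the tax, buyers' net willingness to pay falls by 5: (154 - 5) - 4Q = 84 + Q, so Q_t = 13. Buyers pay P_b = 102; sellers receive P_s = P_b - 5 = 97.
Revenue is the tax times quantity traded: 5 x 13 = 65.

65.00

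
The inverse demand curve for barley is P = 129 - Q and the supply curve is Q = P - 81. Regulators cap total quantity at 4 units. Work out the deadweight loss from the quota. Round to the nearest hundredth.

Rewriting supply in inverse form: P = 81 + Q.
Unrestricted equilibrium: Q* = (129 - 81)/(1 + 1) = 24.
At Q = 4 the demand price is 129 - (4) = 125 and the supply price is 81 + (4) = 85.
DWL = (1/2)(gap between curves at 4) x (Q* - 4) = (1/2)(40)(20) = 400.

400.00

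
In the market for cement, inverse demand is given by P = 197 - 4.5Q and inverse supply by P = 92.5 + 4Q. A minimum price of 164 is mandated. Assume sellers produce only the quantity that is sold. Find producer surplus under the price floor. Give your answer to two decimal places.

416.78

Free-market equilibrium: 197 - 4.5Q = 92.5 + 4Q gives Q* = 12.2941, P* = 141.6765.
At the floor price 164, quantity demanded is (197 - 164)/4.5 = 7.3333; demand is the short side, so Q = 7.3333 trades at P = 164.
The supply price at Q = 7.3333 is 121.8333. PS is the trapezoid between 164 and supply over [0, 7.3333]: (1/2)[(164 - 92.5) + (164 - 121.8333)](7.3333) = 416.7778.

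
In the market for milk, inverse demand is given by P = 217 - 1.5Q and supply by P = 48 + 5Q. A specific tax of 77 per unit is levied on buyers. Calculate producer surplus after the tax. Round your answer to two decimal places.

Without the tax, 217 - 1.5Q = 48 + 5Q so Q* = 26 and P* = 178.
A tax on buyers shifts demand down by 77: (217 - 77) - 1.5Q = 48 + 5Q, so Q_t = 14.1538. Buyers pay P_b = 195.7692; sellers receive P_s = P_b - 77 = 118.7692.
Producer surplus is the triangle above supply below P_s: (1/2)(14.1538)(118.7692 - 48) = 500.8284.

500.83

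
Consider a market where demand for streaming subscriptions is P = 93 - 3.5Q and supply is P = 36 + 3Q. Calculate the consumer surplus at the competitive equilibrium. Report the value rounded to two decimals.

134.57

Set 93 - 3.5Q = 36 + 3Q, which gives 57 = 6.5Q, so Q* = 8.7692 and P* = 93 - 3.5(8.7692) = 62.3077.
Consumer surplus is the triangle under demand above P*: (1/2)(8.7692)(93 - 62.3077) = (1/2)(8.7692)(30.6923) = 134.574.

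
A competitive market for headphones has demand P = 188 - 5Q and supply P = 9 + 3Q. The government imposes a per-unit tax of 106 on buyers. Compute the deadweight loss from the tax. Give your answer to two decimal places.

702.25

Without the tax, 188 - 5Q = 9 + 3Q so Q* = 22.375 and P* = 76.125.
With the tax, buyers' net willingness to pay falls by 106: (188 - 106) - 5Q = 9 + 3Q, so Q_t = 9.125. Buyers pay P_b = 142.375; sellers receive P_s = P_b - 106 = 36.375.
Deadweight loss is the triangle between the curves from Q_t to Q*: (1/2)(22.375 - 9.125)(106) = 702.25.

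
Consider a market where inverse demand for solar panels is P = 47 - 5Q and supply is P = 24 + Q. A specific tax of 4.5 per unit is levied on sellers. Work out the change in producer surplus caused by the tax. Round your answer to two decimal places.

Pre-tax equilibrium: 47 - 5Q = 24 + Q gives Q* = 3.8333, P* = 27.8333.
With the tax, sellers need 4.5 more per unit: 47 - 5Q = 24 + Q + 4.5, so Q_t = 3.0833. Buyers pay P_b = 31.5833; sellers receive P_s = P_b - 4.5 = 27.0833.
Producers lose the trapezoid between P_s and P* out to Q_t plus the triangle from Q_t to Q*: change in PS = 4.7535 - 7.3472 = -2.5938.

-2.59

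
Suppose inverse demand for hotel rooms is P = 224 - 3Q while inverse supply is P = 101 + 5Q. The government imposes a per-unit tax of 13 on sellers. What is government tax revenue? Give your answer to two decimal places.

Without the tax, 224 - 3Q = 101 + 5Q so Q* = 15.375 and P* = 177.875.
A tax on sellers shifts supply up by 13: 224 - 3Q = 101 + 5Q + 13, so Q_t = 13.75. Buyers pay P_b = 182.75; sellers receive P_s = P_b - 13 = 169.75.
Revenue is the tax times quantity traded: 13 x 13.75 = 178.75.

178.75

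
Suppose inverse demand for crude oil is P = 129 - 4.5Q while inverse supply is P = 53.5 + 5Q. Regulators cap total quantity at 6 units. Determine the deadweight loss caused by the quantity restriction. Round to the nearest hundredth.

Without the quota, 129 - 4.5Q = 53.5 + 5Q gives Q* = 7.9474.
At Q = 6 the demand price is 129 - 4.5(6) = 102 and the supply price is 53.5 + 5(6) = 83.5.
Deadweight loss is the triangle between the curves from 6 to 7.9474: (1/2)(102 - 83.5)(7.9474 - 6) = 18.0132.

18.01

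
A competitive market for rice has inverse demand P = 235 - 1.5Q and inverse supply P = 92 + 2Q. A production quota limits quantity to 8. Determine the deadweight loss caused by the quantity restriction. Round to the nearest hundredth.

Unrestricted equilibrium: Q* = (235 - 92)/(1.5 + 2) = 40.8571.
At Q = 8 the demand price is 235 - 1.5(8) = 223 and the supply price is 92 + 2(8) = 108.
DWL = (1/2)(gap between curves at 8) x (Q* - 8) = (1/2)(115)(32.8571) = 1889.2857.

1889.29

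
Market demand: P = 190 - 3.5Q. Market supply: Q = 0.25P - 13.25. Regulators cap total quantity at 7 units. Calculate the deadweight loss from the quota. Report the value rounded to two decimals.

476.02

Rewriting supply in inverse form: P = 53 + 4Q.
Without the quota, 190 - 3.5Q = 53 + 4Q gives Q* = 18.2667.
At Q = 7 the demand price is 190 - 3.5(7) = 165.5 and the supply price is 53 + 4(7) = 81.
Deadweight loss is the triangle between the curves from 7 to 18.2667: (1/2)(165.5 - 81)(18.2667 - 7) = 476.0167.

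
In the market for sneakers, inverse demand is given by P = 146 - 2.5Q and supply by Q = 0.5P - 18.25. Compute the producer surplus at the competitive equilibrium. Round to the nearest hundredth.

592.11

Rewriting supply in inverse form: P = 36.5 + 2Q.
Set 146 - 2.5Q = 36.5 + 2Q, which gives 109.5 = 4.5Q, so Q* = 24.3333 and P* = 146 - 2.5(24.3333) = 85.1667.
PS is the area between P* and the supply curve from 0 to Q*: (1/2)(24.3333)(48.6667) = 592.1111.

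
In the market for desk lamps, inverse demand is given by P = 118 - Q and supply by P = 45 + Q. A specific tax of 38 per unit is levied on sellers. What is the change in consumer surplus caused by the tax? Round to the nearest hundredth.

Without the tax, 118 - Q = 45 + Q so Q* = 36.5 and P* = 81.5.
With the tax, sellers need 38 more per unit: 118 - Q = 45 + Q + 38, so Q_t = 17.5. Buyers pay P_b = 100.5; sellers receive P_s = P_b - 38 = 62.5.
Consumers lose the trapezoid between P* and P_b out to Q_t plus the triangle from Q_t to Q*: change in CS = 153.125 - 666.125 = -513.

-513.00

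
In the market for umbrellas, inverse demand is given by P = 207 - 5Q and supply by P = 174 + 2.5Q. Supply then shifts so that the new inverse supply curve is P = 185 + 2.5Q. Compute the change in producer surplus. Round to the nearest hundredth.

Initial equilibrium: Q_0 = 4.4, P_0 = 185; CS_0 = (1/2)(4.4)(22) = 48.4, PS_0 = (1/2)(4.4)(11) = 24.2.
New equilibrium: 207 - 5Q = 185 + 2.5Q gives Q_1 = 2.9333, P_1 = 192.3333; CS_1 = 21.5111, PS_1 = 10.7556.
Change in producer surplus = 10.7556 - 24.2 = -13.4444.

-13.44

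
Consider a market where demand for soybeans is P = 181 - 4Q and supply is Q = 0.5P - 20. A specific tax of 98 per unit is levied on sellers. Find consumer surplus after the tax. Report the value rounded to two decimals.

Rewriting supply in inverse form: P = 40 + 2Q.
Without the tax, 181 - 4Q = 40 + 2Q so Q* = 23.5 and P* = 87.
With the tax, sellers need 98 more per unit: 181 - 4Q = 40 + 2Q + 98, so Q_t = 7.1667. Buyers pay P_b = 152.3333; sellers receive P_s = P_b - 98 = 54.3333.
Consumer surplus is the triangle under demand above P_b: (1/2)(7.1667)(181 - 152.3333) = 102.7222.

102.72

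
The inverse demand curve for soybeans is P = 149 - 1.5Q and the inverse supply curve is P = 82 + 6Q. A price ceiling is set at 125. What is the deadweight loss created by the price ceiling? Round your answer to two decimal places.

11.70

Without the control, 149 - 1.5Q = 82 + 6Q so Q* = 8.9333 and P* = 135.6.
At P = 125, sellers supply (125 - 82)/6 = 7.1667 while buyers want more, so the quantity traded is 7.1667 at price 125.
The lost-trades triangle has base Q* - 7.1667 = 1.7667 and height equal to the gap between the curves at Q = 7.1667, which is 138.25 - 125 = 13.25. DWL = (1/2)(1.7667)(13.25) = 11.7042.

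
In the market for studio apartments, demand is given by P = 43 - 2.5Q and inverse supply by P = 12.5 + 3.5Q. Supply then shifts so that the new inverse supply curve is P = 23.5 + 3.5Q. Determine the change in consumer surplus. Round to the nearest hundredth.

-19.10

Initial equilibrium: Q_0 = 5.0833, P_0 = 30.2917; CS_0 = (1/2)(5.0833)(12.7083) = 32.3003, PS_0 = (1/2)(5.0833)(17.7917) = 45.2205.
New equilibrium: 43 - 2.5Q = 23.5 + 3.5Q gives Q_1 = 3.25, P_1 = 34.875; CS_1 = 13.2031, PS_1 = 18.4844.
Change in consumer surplus = 13.2031 - 32.3003 = -19.0972.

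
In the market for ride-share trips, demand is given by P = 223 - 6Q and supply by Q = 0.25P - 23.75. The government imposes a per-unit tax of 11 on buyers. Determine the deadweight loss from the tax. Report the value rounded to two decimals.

Rewriting supply in inverse form: P = 95 + 4Q.
Without the tax, 223 - 6Q = 95 + 4Q so Q* = 12.8 and P* = 146.2.
A tax on buyers shifts demand down by 11: (223 - 11) - 6Q = 95 + 4Q, so Q_t = 11.7. Buyers pay P_b = 152.8; sellers receive P_s = P_b - 11 = 141.8.
The welfare triangle lost has base Q* - Q_t = 1.1 and height t = 11, so DWL = (1/2)(1.1)(11) = 6.05.

6.05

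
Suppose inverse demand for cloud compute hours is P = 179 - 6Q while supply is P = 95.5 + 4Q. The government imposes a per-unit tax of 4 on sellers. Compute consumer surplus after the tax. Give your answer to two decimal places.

189.61

Without the tax, 179 - 6Q = 95.5 + 4Q so Q* = 8.35 and P* = 128.9.
A tax on sellers shifts supply up by 4: 179 - 6Q = 95.5 + 4Q + 4, so Q_t = 7.95. Buyers pay P_b = 131.3; sellers receive P_s = P_b - 4 = 127.3.
Consumer surplus is the triangle under demand above P_b: (1/2)(7.95)(179 - 131.3) = 189.6075.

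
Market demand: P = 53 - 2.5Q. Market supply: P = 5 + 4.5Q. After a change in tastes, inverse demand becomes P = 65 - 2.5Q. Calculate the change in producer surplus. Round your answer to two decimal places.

59.51

Initial equilibrium: Q_0 = 6.8571, P_0 = 35.8571; CS_0 = (1/2)(6.8571)(17.1429) = 58.7755, PS_0 = (1/2)(6.8571)(30.8571) = 105.7959.
New equilibrium: 65 - 2.5Q = 5 + 4.5Q gives Q_1 = 8.5714, P_1 = 43.5714; CS_1 = 91.8367, PS_1 = 165.3061.
Change in producer surplus = 165.3061 - 105.7959 = 59.5102.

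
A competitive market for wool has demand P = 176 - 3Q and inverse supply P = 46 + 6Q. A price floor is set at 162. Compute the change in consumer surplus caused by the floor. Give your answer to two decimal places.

-280.30

Without the control, 176 - 3Q = 46 + 6Q so Q* = 14.4444 and P* = 132.6667.
At P = 162, buyers demand (176 - 162)/3 = 4.6667 while sellers would supply more, so the quantity traded is 4.6667 at price 162.
CS goes from (1/2)(14.4444)(43.3333) = 312.963 to 32.6667 (computed as (176 - 162)(4.6667) - (1/2)(3)(4.6667)^2), a change of -280.2963.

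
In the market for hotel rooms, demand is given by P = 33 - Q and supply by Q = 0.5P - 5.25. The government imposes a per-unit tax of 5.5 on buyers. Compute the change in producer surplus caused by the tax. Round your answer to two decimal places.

Rewriting supply in inverse form: P = 10.5 + 2Q.
Without the tax, 33 - Q = 10.5 + 2Q so Q* = 7.5 and P* = 25.5.
With the tax, buyers' net willingness to pay falls by 5.5: (33 - 5.5) - Q = 10.5 + 2Q, so Q_t = 5.6667. Buyers pay P_b = 27.3333; sellers receive P_s = P_b - 5.5 = 21.8333.
PS falls from (1/2)(7.5)(15) = 56.25 to (1/2)(5.6667)(11.3333) = 32.1111, a change of -24.1389.

-24.14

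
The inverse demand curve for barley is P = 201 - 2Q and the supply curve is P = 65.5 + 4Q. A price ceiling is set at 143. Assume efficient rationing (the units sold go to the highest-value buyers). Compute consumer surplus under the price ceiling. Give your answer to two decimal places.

748.36

Without the control, 201 - 2Q = 65.5 + 4Q so Q* = 22.5833 and P* = 155.8333.
At the ceiling price 143, quantity supplied is (143 - 65.5)/4 = 19.375; supply is the short side, so Q = 19.375 trades at P = 143.
The demand price at Q = 19.375 is 162.25. CS is the trapezoid between demand and 143 over [0, 19.375]: (1/2)[(201 - 143) + (162.25 - 143)](19.375) = 748.3594.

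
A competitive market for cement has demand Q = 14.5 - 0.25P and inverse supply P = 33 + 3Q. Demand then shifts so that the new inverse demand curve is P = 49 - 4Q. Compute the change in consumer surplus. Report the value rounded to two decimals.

Rewriting demand in inverse form: P = 58 - 4Q.
Initial equilibrium: Q_0 = 3.5714, P_0 = 43.7143; CS_0 = (1/2)(3.5714)(14.2857) = 25.5102, PS_0 = (1/2)(3.5714)(10.7143) = 19.1327.
New equilibrium: 49 - 4Q = 33 + 3Q gives Q_1 = 2.2857, P_1 = 39.8571; CS_1 = 10.449, PS_1 = 7.8367.
Change in consumer surplus = 10.449 - 25.5102 = -15.0612.

-15.06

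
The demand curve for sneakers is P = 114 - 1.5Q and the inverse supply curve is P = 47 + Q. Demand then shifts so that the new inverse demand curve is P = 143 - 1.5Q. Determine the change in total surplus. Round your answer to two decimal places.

945.40

Initial equilibrium: Q_0 = 26.8, P_0 = 73.8; CS_0 = (1/2)(26.8)(40.2) = 538.68, PS_0 = (1/2)(26.8)(26.8) = 359.12.
New equilibrium: 143 - 1.5Q = 47 + Q gives Q_1 = 38.4, P_1 = 85.4; CS_1 = 1105.92, PS_1 = 737.28.
Change in total surplus = (1105.92 + 737.28) - (538.68 + 359.12) = 945.4.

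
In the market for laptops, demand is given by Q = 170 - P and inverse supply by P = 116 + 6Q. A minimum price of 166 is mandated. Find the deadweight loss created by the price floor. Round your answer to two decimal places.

48.29

Rewriting demand in inverse form: P = 170 - Q.
Free-market equilibrium: 170 - Q = 116 + 6Q gives Q* = 7.7143, P* = 162.2857.
At the floor price 166, quantity demanded is (170 - 166)/1 = 4; demand is the short side, so Q = 4 trades at P = 166.
At Q = 4 the demand price is 166 and the supply price is 140. Deadweight loss is the triangle between the curves from 4 to 7.7143: (1/2)(166 - 140)(7.7143 - 4) = 48.2857.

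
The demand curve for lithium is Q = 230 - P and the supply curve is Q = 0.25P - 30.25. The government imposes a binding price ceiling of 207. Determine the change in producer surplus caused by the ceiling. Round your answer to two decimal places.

-25.98

Rewriting demand in inverse form: P = 230 - Q.
Rewriting supply in inverse form: P = 121 + 4Q.
Without the control, 230 - Q = 121 + 4Q so Q* = 21.8 and P* = 208.2.
At the ceiling price 207, quantity supplied is (207 - 121)/4 = 21.5; supply is the short side, so Q = 21.5 trades at P = 207.
PS goes from (1/2)(21.8)(87.2) = 950.48 to 924.5 (computed as (207 - 121)(21.5) - (1/2)(4)(21.5)^2), a change of -25.98.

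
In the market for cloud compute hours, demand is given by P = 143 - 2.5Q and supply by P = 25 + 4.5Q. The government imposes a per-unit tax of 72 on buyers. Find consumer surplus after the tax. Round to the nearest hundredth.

Without the tax, 143 - 2.5Q = 25 + 4.5Q so Q* = 16.8571 and P* = 100.8571.
A tax on buyers shifts demand down by 72: (143 - 72) - 2.5Q = 25 + 4.5Q, so Q_t = 6.5714. Buyers pay P_b = 126.5714; sellers receive P_s = P_b - 72 = 54.5714.
Consumer surplus is the triangle under demand above P_b: (1/2)(6.5714)(143 - 126.5714) = 53.9796.

53.98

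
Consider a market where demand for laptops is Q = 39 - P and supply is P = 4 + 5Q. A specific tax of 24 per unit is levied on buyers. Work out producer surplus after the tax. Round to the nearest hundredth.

Rewriting demand in inverse form: P = 39 - Q.
Pre-tax equilibrium: 39 - Q = 4 + 5Q gives Q* = 5.8333, P* = 33.1667.
A tax on buyers shifts demand down by 24: (39 - 24) - Q = 4 + 5Q, so Q_t = 1.8333. Buyers pay P_b = 37.1667; sellers receive P_s = P_b - 24 = 13.1667.
Producer surplus is the triangle above supply below P_s: (1/2)(1.8333)(13.1667 - 4) = 8.4028.

8.40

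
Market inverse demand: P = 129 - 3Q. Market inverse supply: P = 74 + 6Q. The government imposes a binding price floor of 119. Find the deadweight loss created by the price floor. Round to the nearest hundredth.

34.72

Without the control, 129 - 3Q = 74 + 6Q so Q* = 6.1111 and P* = 110.6667.
At the floor price 119, quantity demanded is (129 - 119)/3 = 3.3333; demand is the short side, so Q = 3.3333 trades at P = 119.
The lost-trades triangle has base Q* - 3.3333 = 2.7778 and height equal to the gap between the curves at Q = 3.3333, which is 119 - 94 = 25. DWL = (1/2)(2.7778)(25) = 34.7222.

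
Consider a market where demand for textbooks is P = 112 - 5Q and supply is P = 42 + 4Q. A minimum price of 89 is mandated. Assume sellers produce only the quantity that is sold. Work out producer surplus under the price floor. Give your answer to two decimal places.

173.88

Free-market equilibrium: 112 - 5Q = 42 + 4Q gives Q* = 7.7778, P* = 73.1111.
At the floor price 89, quantity demanded is (112 - 89)/5 = 4.6; demand is the short side, so Q = 4.6 trades at P = 89.
The supply price at Q = 4.6 is 60.4. PS is the trapezoid between 89 and supply over [0, 4.6]: (1/2)[(89 - 42) + (89 - 60.4)](4.6) = 173.88.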